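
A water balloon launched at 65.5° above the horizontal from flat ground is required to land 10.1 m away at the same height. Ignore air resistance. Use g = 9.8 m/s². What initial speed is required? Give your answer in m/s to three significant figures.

11.5 m/s

Level-ground range: R = v₀² sin(2θ)/g, so v₀ = √(gR / sin 2θ).
v₀ = √(9.80 × 10.1 / sin 131.0°) = √(98.98 / 0.7547) = √131.15 = 11.45 m/s.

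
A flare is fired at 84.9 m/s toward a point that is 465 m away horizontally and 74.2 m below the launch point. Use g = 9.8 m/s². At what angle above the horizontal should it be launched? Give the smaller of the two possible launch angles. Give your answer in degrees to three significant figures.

9.38°

Trajectory: y = x tanθ − g x² (1 + tan²θ)/(2v₀²). With x = 465, y = −74.2, v₀ = 84.9, g = 9.80:
147.0 tan²θ − 465 tanθ + (72.79) = 0.
tanθ = [465 ± √(465² − 4 × 147.0 × (72.79))] / (2 × 147.0) = (465 ± 416.4) / 294.0, giving tanθ = 0.1652 or 2.998.
θ = 9.378° or 71.56°; the smaller is 9.378°.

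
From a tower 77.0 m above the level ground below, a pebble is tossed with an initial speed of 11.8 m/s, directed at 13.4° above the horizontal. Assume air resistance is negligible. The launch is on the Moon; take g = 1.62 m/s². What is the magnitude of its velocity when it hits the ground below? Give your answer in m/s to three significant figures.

19.7 m/s

Resolve: vₓ = 11.80 cos 13.4° = 11.48 m/s and v_y0 = 11.80 sin 13.4° = 2.735 m/s.
The projectile lands when y = 77.0 + (2.735) t − ½·1.62·t² = 0. Positive root: t = (2.735 + √(2.735² + 2·1.62·77.0)) / 1.62 = (2.735 + 16.03) / 1.62 = 11.58 s.
Vertical velocity at impact: v_y = v_y0 − g t = 2.735 − 1.62 × 11.58 = −16.03 m/s.
Speed: |v| = √(vₓ² + v_y²) = √(11.48² + 16.03²) = 19.72 m/s.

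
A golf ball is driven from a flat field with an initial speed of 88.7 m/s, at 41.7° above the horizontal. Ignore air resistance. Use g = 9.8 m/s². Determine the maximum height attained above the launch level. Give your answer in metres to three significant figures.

Horizontal component vₓ = 88.70 cos 41.7° = 66.23 m/s; vertical v_y0 = 88.70 sin 41.7° = 59.01 m/s.
Maximum height: H = v_y0² / (2g) = 59.01² / (2 × 9.80) = 177.6 m.

178 m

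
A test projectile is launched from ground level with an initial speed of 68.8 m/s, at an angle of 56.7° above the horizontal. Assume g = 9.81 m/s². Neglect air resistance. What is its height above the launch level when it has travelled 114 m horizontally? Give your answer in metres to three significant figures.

Resolve: vₓ = 68.80 cos 56.7° = 37.77 m/s and v_y0 = 68.80 sin 56.7° = 57.50 m/s.
x = vₓ t ⇒ t = 114/37.77 = 3.018 s.
Height: y = v_y0 t − ½ g t² = 57.50 × 3.018 − 4.905 × 3.018² = 173.5 − 44.68 = 128.9 m.

129 m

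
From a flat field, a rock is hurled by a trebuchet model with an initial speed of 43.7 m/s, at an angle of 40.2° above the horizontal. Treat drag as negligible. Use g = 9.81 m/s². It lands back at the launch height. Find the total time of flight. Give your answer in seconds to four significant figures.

5.751 s

vₓ = 43.70 cos 40.2° = 33.38 m/s; v_y0 = 43.70 sin 40.2° = 28.21 m/s.
Landing at launch height ⇒ T = 2 v_y0 / g = 2 × 28.21 / 9.81 = 5.751 s.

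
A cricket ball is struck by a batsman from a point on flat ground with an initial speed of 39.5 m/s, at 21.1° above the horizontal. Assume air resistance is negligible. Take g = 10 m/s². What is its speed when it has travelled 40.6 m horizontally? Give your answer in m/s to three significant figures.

Horizontal component vₓ = 39.50 cos 21.1° = 36.85 m/s; vertical v_y0 = 39.50 sin 21.1° = 14.22 m/s.
Time to reach x = 40.6 m: t = x/vₓ = 40.6/36.85 = 1.102 s.
Vertical velocity there: v_y = v_y0 − g t = 14.22 − 10.0 × 1.102 = 3.203 m/s.
Speed: √(vₓ² + v_y²) = √(36.85² + 3.203²) = 36.99 m/s.

37.0 m/s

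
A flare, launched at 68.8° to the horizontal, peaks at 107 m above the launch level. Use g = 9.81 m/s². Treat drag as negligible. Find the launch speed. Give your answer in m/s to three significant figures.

49.1 m/s

At the peak v_y = 0, so v_y0 = √(2gH) = √(2 × 9.81 × 107) = 45.82 m/s.
v_y0 = v₀ sin θ ⇒ v₀ = 45.82 / sin 68.8° = 49.14 m/s.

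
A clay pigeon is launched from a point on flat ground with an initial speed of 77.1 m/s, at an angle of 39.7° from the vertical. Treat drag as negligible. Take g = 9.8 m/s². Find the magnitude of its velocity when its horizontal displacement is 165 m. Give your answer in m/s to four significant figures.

55.92 m/s

vₓ = 77.10 sin 39.7° = 49.25 m/s; v_y0 = 77.10 cos 39.7° = 59.32 m/s.
At x = 165 m, t = x/vₓ = 165/49.25 = 3.350 s.
Vertical velocity there: v_y = v_y0 − g t = 59.32 − 9.80 × 3.350 = 26.49 m/s.
Speed: √(vₓ² + v_y²) = √(49.25² + 26.49²) = 55.92 m/s.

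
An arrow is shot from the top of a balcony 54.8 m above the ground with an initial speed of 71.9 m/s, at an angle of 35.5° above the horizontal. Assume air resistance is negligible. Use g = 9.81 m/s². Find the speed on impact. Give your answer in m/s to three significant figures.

79.0 m/s

Horizontal component vₓ = 71.90 cos 35.5° = 58.53 m/s; vertical v_y0 = 71.90 sin 35.5° = 41.75 m/s.
The projectile lands when y = 54.8 + (41.75) t − ½·9.81·t² = 0. Positive root: t = (41.75 + √(41.75² + 2·9.81·54.8)) / 9.81 = (41.75 + 53.09) / 9.81 = 9.668 s.
Vertical velocity at impact: v_y = v_y0 − g t = 41.75 − 9.81 × 9.668 = −53.09 m/s.
Speed: |v| = √(vₓ² + v_y²) = √(58.53² + 53.09²) = 79.02 m/s.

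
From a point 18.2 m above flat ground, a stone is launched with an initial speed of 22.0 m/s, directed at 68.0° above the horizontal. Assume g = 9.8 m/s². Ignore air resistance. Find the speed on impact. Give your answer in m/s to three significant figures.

29.0 m/s

Resolve: vₓ = 22.00 cos 68.0° = 8.241 m/s and v_y0 = 22.00 sin 68.0° = 20.40 m/s.
The projectile lands when y = 18.2 + (20.40) t − ½·9.80·t² = 0. Positive root: t = (20.40 + √(20.40² + 2·9.80·18.2)) / 9.80 = (20.40 + 27.80) / 9.80 = 4.918 s.
Vertical velocity at impact: v_y = v_y0 − g t = 20.40 − 9.80 × 4.918 = −27.80 m/s.
Speed: |v| = √(vₓ² + v_y²) = √(8.241² + 27.80²) = 29.00 m/s.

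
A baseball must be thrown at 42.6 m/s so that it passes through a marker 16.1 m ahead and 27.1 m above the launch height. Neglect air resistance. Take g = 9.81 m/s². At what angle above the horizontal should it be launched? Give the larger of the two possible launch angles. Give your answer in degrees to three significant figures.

Trajectory: y = x tanθ − g x² (1 + tan²θ)/(2v₀²). With x = 16.1, y = 27.1, v₀ = 42.6, g = 9.81:
0.7006 tan²θ − 16.1 tanθ + (27.80) = 0.
tanθ = [16.1 ± √(16.1² − 4 × 0.7006 × (27.80))] / (2 × 0.7006) = (16.1 ± 13.46) / 1.401, giving tanθ = 1.881 or 21.10.
θ = 62.00° or 87.29°; the larger is 87.29°.

87.3°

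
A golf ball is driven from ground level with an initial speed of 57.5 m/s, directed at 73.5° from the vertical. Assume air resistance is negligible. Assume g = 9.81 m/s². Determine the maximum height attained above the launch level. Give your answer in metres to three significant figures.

13.6 m

Horizontal component vₓ = 57.50 sin 73.5° = 55.13 m/s; vertical v_y0 = 57.50 cos 73.5° = 16.33 m/s.
At the apex v_y = 0, so H = v_y0²/(2g) = 16.33²/19.62 = 13.59 m.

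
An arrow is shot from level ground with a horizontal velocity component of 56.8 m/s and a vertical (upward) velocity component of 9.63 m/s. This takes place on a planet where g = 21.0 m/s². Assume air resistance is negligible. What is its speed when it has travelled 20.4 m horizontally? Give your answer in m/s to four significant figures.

56.84 m/s

Time to reach x = 20.4 m: t = x/vₓ = 20.4/56.80 = 0.3592 s.
Vertical velocity there: v_y = v_y0 − g t = 9.630 − 21.0 × 0.3592 = 2.088 m/s.
Speed: √(vₓ² + v_y²) = √(56.80² + 2.088²) = 56.84 m/s.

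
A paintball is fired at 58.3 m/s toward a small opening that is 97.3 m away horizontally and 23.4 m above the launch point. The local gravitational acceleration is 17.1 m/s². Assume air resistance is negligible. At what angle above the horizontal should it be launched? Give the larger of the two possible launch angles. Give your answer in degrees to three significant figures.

Trajectory: y = x tanθ − g x² (1 + tan²θ)/(2v₀²). With x = 97.3, y = 23.4, v₀ = 58.3, g = 17.1:
23.82 tan²θ − 97.3 tanθ + (47.22) = 0.
tanθ = [97.3 ± √(97.3² − 4 × 23.82 × (47.22))] / (2 × 23.82) = (97.3 ± 70.49) / 47.63, giving tanθ = 0.5628 or 3.523.
θ = 29.37° or 74.15°; the larger is 74.15°.

74.2°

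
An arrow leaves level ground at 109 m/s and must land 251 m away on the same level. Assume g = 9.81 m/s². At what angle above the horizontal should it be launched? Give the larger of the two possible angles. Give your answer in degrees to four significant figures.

84.02°

From R = (v₀²/g) sin 2θ: sin 2θ = 9.81 × 251 / 11881 = 0.2072.
2θ = 11.96° or 180° − 11.96° = 168.0°, so θ = 5.981° or 84.02°.
The larger angle is 84.02°.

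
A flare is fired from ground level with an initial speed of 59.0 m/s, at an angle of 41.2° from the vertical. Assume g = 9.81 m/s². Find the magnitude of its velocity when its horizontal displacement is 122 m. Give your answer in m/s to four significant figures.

vₓ = 59.00 sin 41.2° = 38.86 m/s; v_y0 = 59.00 cos 41.2° = 44.39 m/s.
Time to reach x = 122 m: t = x/vₓ = 122/38.86 = 3.139 s.
Vertical velocity there: v_y = v_y0 − g t = 44.39 − 9.81 × 3.139 = 13.60 m/s.
Speed: √(vₓ² + v_y²) = √(38.86² + 13.60²) = 41.17 m/s.

41.17 m/s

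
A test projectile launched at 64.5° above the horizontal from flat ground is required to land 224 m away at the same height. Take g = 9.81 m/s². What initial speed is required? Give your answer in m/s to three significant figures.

53.2 m/s

On level ground R = v₀² sin 2θ / g ⇒ v₀ = √(gR / sin 2θ).
v₀ = √(9.81 × 224 / sin 129.0°) = √(2197 / 0.7771) = √2827.6 = 53.17 m/s.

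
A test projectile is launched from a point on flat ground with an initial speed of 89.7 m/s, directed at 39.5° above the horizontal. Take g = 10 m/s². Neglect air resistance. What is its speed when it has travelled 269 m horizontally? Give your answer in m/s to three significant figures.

Horizontal component vₓ = 89.70 cos 39.5° = 69.21 m/s; vertical v_y0 = 89.70 sin 39.5° = 57.06 m/s.
Time to reach x = 269 m: t = x/vₓ = 269/69.21 = 3.886 s.
Vertical velocity there: v_y = v_y0 − g t = 57.06 − 10.0 × 3.886 = 18.19 m/s.
Speed: √(vₓ² + v_y²) = √(69.21² + 18.19²) = 71.57 m/s.

71.6 m/s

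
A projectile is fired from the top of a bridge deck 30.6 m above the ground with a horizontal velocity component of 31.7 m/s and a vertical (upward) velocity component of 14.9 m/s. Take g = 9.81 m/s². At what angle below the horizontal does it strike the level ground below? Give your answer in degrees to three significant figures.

Vertical motion (up positive, ground at y = 0): 4.905 t² − (14.90) t − 30.6 = 0, so t = (14.90 + √(14.90² + 2·9.81·30.6)) / 9.81 = (14.90 + 28.68) / 9.81 = 4.442 s.
At impact: v_y = v_y0 − g t = −28.68 m/s; vₓ = 31.70 m/s.
Angle below horizontal: arctan(|v_y|/vₓ) = arctan(28.68/31.70) = 42.13°.

42.1°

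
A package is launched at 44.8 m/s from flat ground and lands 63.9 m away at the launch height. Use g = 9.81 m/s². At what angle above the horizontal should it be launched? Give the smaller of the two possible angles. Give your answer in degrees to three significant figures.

Level-ground range R = v₀² sin(2θ)/g ⇒ sin(2θ) = gR/v₀² = 9.81 × 63.9 / 44.8² = 0.3123.
2θ = 18.20° or 180° − 18.20° = 161.8°, so θ = 9.100° or 80.90°.
The smaller angle is 9.100°.

9.10°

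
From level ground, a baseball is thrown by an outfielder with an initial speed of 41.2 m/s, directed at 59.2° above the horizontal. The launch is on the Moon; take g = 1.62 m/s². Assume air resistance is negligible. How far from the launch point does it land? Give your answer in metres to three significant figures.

Horizontal component vₓ = 41.20 cos 59.2° = 21.10 m/s; vertical v_y0 = 41.20 sin 59.2° = 35.39 m/s.
Time aloft: T = 2 v_y0 / g = 2 × 35.39 / 1.62 = 43.69 s.
Range: R = vₓ T = 21.10 × 43.69 = 921.7 m.

922 m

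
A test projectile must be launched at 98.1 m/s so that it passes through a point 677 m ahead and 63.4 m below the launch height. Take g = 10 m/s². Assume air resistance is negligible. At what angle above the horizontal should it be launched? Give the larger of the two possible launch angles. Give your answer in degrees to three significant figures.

68.6°

Trajectory: y = x tanθ − g x² (1 + tan²θ)/(2v₀²). With x = 677, y = −63.4, v₀ = 98.1, g = 10.0:
238.1 tan²θ − 677 tanθ + (174.7) = 0.
tanθ = [677 ± √(677² − 4 × 238.1 × (174.7))] / (2 × 238.1) = (677 ± 540.3) / 476.3, giving tanθ = 0.2871 or 2.556.
θ = 16.02° or 68.63°; the larger is 68.63°.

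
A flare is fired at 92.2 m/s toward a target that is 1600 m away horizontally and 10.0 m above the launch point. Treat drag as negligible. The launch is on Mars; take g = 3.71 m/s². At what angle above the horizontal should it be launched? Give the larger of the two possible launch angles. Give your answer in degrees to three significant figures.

67.8°

Trajectory: y = x tanθ − g x² (1 + tan²θ)/(2v₀²). With x = 1600, y = 10.0, v₀ = 92.2, g = 3.71:
558.6 tan²θ − 1600 tanθ + (568.6) = 0.
tanθ = [1600 ± √(1600² − 4 × 558.6 × (568.6))] / (2 × 558.6) = (1600 ± 1136) / 1117, giving tanθ = 0.4157 or 2.448.
θ = 22.57° or 67.78°; the larger is 67.78°.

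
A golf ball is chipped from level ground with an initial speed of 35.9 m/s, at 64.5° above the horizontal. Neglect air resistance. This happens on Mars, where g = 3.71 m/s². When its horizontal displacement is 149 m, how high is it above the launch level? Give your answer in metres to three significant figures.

140 m

Resolve: vₓ = 35.90 cos 64.5° = 15.46 m/s and v_y0 = 35.90 sin 64.5° = 32.40 m/s.
At x = 149 m, t = x/vₓ = 149/15.46 = 9.641 s.
Height: y = v_y0 t − ½ g t² = 32.40 × 9.641 − 1.855 × 9.641² = 312.4 − 172.4 = 140.0 m.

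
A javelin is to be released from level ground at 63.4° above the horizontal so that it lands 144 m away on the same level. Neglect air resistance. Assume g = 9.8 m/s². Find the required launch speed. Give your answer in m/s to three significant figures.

42.0 m/s

From R = (v₀² / g) sin 2θ: v₀ = √(gR / sin 2θ).
v₀ = √(9.80 × 144 / sin 126.8°) = √(1411 / 0.8007) = √1762.4 = 41.98 m/s.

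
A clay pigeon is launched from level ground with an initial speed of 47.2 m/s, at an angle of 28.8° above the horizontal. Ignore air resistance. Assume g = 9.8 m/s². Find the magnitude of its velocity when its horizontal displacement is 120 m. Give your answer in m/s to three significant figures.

41.8 m/s

vₓ = 47.20 cos 28.8° = 41.36 m/s; v_y0 = 47.20 sin 28.8° = 22.74 m/s.
At x = 120 m, t = x/vₓ = 120/41.36 = 2.901 s.
Vertical velocity there: v_y = v_y0 − g t = 22.74 − 9.80 × 2.901 = −5.693 m/s.
Speed: √(vₓ² + v_y²) = √(41.36² + 5.693²) = 41.75 m/s.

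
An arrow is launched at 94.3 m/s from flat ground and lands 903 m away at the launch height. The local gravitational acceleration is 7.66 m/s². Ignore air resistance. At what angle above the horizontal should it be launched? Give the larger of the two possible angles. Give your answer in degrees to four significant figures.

R = v₀² sin 2θ / g gives sin 2θ = gR/v₀² = 7.66·903/94.3² = 0.7778.
2θ = 51.06° or 180° − 51.06° = 128.9°, so θ = 25.53° or 64.47°.
The larger angle is 64.47°.

64.47°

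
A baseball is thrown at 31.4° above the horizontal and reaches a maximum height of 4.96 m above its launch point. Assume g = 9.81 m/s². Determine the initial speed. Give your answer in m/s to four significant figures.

At the peak v_y = 0, so v_y0 = √(2gH) = √(2 × 9.81 × 4.96) = 9.865 m/s.
v_y0 = v₀ sin θ ⇒ v₀ = 9.865 / sin 31.4° = 18.93 m/s.

18.93 m/s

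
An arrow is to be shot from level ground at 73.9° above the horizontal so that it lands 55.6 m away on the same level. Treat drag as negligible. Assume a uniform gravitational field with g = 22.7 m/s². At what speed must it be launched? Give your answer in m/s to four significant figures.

48.67 m/s

From R = (v₀² / g) sin 2θ: v₀ = √(gR / sin 2θ).
v₀ = √(22.7 × 55.6 / sin 147.8°) = √(1262 / 0.5329) = √2368.5 = 48.67 m/s.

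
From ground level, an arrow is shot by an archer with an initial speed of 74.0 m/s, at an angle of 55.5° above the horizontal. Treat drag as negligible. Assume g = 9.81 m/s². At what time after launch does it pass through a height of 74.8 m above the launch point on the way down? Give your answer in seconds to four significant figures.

11.05 s

vₓ = 74.00 cos 55.5° = 41.91 m/s; v_y0 = 74.00 sin 55.5° = 60.99 m/s.
Set y = v_y0 t − ½ g t² = 74.8: 4.905 t² − 60.99 t + 74.8 = 0.
t = [60.99 ± √(60.99² − 2·9.81·74.8)] / 9.81 = (60.99 ± 47.45) / 9.81, so t = 1.380 s or t = 11.05 s.
The descending-branch root is 11.05 s.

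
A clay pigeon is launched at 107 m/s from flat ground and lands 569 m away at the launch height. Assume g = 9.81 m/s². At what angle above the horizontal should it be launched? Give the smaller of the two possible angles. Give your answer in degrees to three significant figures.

14.6°

From R = (v₀²/g) sin 2θ: sin 2θ = 9.81 × 569 / 11449 = 0.4875.
2θ = 29.18° or 180° − 29.18° = 150.8°, so θ = 14.59° or 75.41°.
The smaller angle is 14.59°.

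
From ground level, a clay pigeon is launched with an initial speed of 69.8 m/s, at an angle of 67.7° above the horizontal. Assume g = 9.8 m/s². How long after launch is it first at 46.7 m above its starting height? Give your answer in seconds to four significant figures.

0.7679 s

Components: vₓ = 69.80 cos 67.7° = 26.49 m/s, v_y0 = 69.80 sin 67.7° = 64.58 m/s.
Set y = v_y0 t − ½ g t² = 46.7: 4.900 t² − 64.58 t + 46.7 = 0.
Quadratic formula: t = (64.58 ± √3255.2) / 9.80 = (64.58 ± 57.05) / 9.80 → t = 0.7679 s or 12.41 s.
The first (ascending) time is 0.7679 s.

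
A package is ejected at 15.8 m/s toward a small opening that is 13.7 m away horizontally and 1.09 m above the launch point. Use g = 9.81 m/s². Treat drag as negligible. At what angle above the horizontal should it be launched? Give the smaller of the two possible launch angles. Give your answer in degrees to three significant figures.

Trajectory: y = x tanθ − g x² (1 + tan²θ)/(2v₀²). With x = 13.7, y = 1.09, v₀ = 15.8, g = 9.81:
3.688 tan²θ − 13.7 tanθ + (4.778) = 0.
tanθ = [13.7 ± √(13.7² − 4 × 3.688 × (4.778))] / (2 × 3.688) = (13.7 ± 10.83) / 7.376, giving tanθ = 0.3896 or 3.325.
θ = 21.29° or 73.26°; the smaller is 21.29°.

21.3°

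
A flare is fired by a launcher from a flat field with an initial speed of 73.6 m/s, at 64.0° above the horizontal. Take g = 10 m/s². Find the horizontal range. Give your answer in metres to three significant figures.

427 m

Resolve: vₓ = 73.60 cos 64.0° = 32.26 m/s and v_y0 = 73.60 sin 64.0° = 66.15 m/s.
Flight time T = 2 v_y0 / g = 13.23 s.
Horizontal distance R = vₓ T = 32.26 × 13.23 = 426.9 m.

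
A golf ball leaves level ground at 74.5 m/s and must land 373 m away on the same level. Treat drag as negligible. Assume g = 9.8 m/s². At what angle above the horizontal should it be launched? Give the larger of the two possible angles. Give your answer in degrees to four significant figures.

69.40°

R = v₀² sin 2θ / g gives sin 2θ = gR/v₀² = 9.80·373/74.5² = 0.6586.
2θ = 41.19° or 180° − 41.19° = 138.8°, so θ = 20.60° or 69.40°.
The larger angle is 69.40°.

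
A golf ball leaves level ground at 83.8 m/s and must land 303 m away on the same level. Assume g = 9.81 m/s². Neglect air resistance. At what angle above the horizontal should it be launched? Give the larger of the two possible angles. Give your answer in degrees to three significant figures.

77.5°

From R = (v₀²/g) sin 2θ: sin 2θ = 9.81 × 303 / 7022.4 = 0.4233.
2θ = 25.04° or 180° − 25.04° = 155.0°, so θ = 12.52° or 77.48°.
The larger angle is 77.48°.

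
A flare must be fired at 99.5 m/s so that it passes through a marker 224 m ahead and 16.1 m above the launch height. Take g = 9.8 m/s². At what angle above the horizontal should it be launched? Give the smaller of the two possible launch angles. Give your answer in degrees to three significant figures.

Trajectory: y = x tanθ − g x² (1 + tan²θ)/(2v₀²). With x = 224, y = 16.1, v₀ = 99.5, g = 9.80:
24.83 tan²θ − 224 tanθ + (40.93) = 0.
tanθ = [224 ± √(224² − 4 × 24.83 × (40.93))] / (2 × 24.83) = (224 ± 214.7) / 49.67, giving tanθ = 0.1866 or 8.833.
θ = 10.57° or 83.54°; the smaller is 10.57°.

10.6°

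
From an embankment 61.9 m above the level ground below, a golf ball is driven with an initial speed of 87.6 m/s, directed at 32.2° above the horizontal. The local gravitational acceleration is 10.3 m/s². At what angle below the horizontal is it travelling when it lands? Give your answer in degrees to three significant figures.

Horizontal component vₓ = 87.60 cos 32.2° = 74.13 m/s; vertical v_y0 = 87.60 sin 32.2° = 46.68 m/s.
The projectile lands when y = 61.9 + (46.68) t − ½·10.3·t² = 0. Positive root: t = (46.68 + √(46.68² + 2·10.3·61.9)) / 10.3 = (46.68 + 58.77) / 10.3 = 10.24 s.
At impact: v_y = v_y0 − g t = −58.77 m/s; vₓ = 74.13 m/s.
Angle below horizontal: arctan(|v_y|/vₓ) = arctan(58.77/74.13) = 38.41°.

38.4°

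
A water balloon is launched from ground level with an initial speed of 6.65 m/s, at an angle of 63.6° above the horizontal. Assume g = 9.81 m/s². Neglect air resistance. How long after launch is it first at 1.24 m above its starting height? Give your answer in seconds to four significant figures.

0.2668 s

Resolve: vₓ = 6.650 cos 63.6° = 2.957 m/s and v_y0 = 6.650 sin 63.6° = 5.956 m/s.
Require v_y0 t − ½ g t² = 1.24, i.e. 4.905 t² − 5.956 t + 1.24 = 0.
Quadratic formula: t = (5.956 ± √11.151) / 9.81 = (5.956 ± 3.339) / 9.81 → t = 0.2668 s or 0.9476 s.
The first (ascending) time is 0.2668 s.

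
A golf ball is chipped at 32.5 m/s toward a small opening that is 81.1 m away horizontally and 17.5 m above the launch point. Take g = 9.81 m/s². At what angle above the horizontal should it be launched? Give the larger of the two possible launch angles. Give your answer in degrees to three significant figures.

Trajectory: y = x tanθ − g x² (1 + tan²θ)/(2v₀²). With x = 81.1, y = 17.5, v₀ = 32.5, g = 9.81:
30.54 tan²θ − 81.1 tanθ + (48.04) = 0.
tanθ = [81.1 ± √(81.1² − 4 × 30.54 × (48.04))] / (2 × 30.54) = (81.1 ± 26.60) / 61.09, giving tanθ = 0.8922 or 1.763.
θ = 41.74° or 60.44°; the larger is 60.44°.

60.4°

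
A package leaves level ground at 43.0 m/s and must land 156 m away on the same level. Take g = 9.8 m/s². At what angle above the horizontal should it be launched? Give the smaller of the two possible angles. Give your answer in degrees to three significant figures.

27.9°

Level-ground range R = v₀² sin(2θ)/g ⇒ sin(2θ) = gR/v₀² = 9.80 × 156 / 43.0² = 0.8268.
2θ = 55.77° or 180° − 55.77° = 124.2°, so θ = 27.89° or 62.11°.
The smaller angle is 27.89°.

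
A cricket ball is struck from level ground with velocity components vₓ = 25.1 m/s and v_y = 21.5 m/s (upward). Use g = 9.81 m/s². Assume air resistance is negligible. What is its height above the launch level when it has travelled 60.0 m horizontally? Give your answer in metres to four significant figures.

x = vₓ t ⇒ t = 60.0/25.10 = 2.390 s.
Height: y = v_y0 t − ½ g t² = 21.50 × 2.390 − 4.905 × 2.390² = 51.39 − 28.03 = 23.37 m.

23.37 m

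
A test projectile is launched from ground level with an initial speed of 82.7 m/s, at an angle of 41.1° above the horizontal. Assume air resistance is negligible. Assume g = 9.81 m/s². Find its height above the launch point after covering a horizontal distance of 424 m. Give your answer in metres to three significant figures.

Horizontal component vₓ = 82.70 cos 41.1° = 62.32 m/s; vertical v_y0 = 82.70 sin 41.1° = 54.36 m/s.
x = vₓ t ⇒ t = 424/62.32 = 6.804 s.
Height: y = v_y0 t − ½ g t² = 54.36 × 6.804 − 4.905 × 6.804² = 369.9 − 227.0 = 142.8 m.

143 m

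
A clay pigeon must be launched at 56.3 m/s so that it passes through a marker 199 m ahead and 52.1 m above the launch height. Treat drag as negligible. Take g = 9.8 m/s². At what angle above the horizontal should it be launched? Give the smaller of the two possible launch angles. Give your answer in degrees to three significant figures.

36.4°

Trajectory: y = x tanθ − g x² (1 + tan²θ)/(2v₀²). With x = 199, y = 52.1, v₀ = 56.3, g = 9.80:
61.22 tan²θ − 199 tanθ + (113.3) = 0.
tanθ = [199 ± √(199² − 4 × 61.22 × (113.3))] / (2 × 61.22) = (199 ± 108.9) / 122.4, giving tanθ = 0.7362 or 2.514.
θ = 36.36° or 68.31°; the smaller is 36.36°.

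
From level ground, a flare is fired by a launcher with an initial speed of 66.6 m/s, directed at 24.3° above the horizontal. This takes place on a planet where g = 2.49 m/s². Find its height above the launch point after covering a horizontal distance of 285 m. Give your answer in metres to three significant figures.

Horizontal component vₓ = 66.60 cos 24.3° = 60.70 m/s; vertical v_y0 = 66.60 sin 24.3° = 27.41 m/s.
At x = 285 m, t = x/vₓ = 285/60.70 = 4.695 s.
Height: y = v_y0 t − ½ g t² = 27.41 × 4.695 − 1.245 × 4.695² = 128.7 − 27.45 = 101.2 m.

101 m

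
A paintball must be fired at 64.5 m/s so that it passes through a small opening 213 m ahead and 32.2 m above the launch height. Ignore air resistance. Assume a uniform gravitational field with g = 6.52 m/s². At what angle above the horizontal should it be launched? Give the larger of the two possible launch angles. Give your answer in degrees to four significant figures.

Trajectory: y = x tanθ − g x² (1 + tan²θ)/(2v₀²). With x = 213, y = 32.2, v₀ = 64.5, g = 6.52:
35.55 tan²θ − 213 tanθ + (67.75) = 0.
tanθ = [213 ± √(213² − 4 × 35.55 × (67.75))] / (2 × 35.55) = (213 ± 189.0) / 71.10, giving tanθ = 0.3370 or 5.654.
θ = 18.63° or 79.97°; the larger is 79.97°.

79.97°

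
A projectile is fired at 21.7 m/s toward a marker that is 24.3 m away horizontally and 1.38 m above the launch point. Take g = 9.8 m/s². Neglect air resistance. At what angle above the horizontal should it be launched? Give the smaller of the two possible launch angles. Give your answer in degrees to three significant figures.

18.7°

Trajectory: y = x tanθ − g x² (1 + tan²θ)/(2v₀²). With x = 24.3, y = 1.38, v₀ = 21.7, g = 9.80:
6.145 tan²θ − 24.3 tanθ + (7.525) = 0.
tanθ = [24.3 ± √(24.3² − 4 × 6.145 × (7.525))] / (2 × 6.145) = (24.3 ± 20.14) / 12.29, giving tanθ = 0.3387 or 3.616.
θ = 18.71° or 74.54°; the smaller is 18.71°.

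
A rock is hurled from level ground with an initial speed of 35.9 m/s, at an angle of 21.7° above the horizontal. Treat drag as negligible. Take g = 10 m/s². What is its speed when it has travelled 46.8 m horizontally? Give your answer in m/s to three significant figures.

vₓ = 35.90 cos 21.7° = 33.36 m/s; v_y0 = 35.90 sin 21.7° = 13.27 m/s.
At x = 46.8 m, t = x/vₓ = 46.8/33.36 = 1.403 s.
Vertical velocity there: v_y = v_y0 − g t = 13.27 − 10.0 × 1.403 = −0.7566 m/s.
Speed: √(vₓ² + v_y²) = √(33.36² + 0.7566²) = 33.36 m/s.

33.4 m/s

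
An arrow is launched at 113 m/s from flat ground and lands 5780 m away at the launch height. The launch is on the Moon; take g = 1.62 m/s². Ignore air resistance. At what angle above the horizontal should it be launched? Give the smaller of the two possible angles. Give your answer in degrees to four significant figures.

23.58°

R = v₀² sin 2θ / g gives sin 2θ = gR/v₀² = 1.62·5780/113² = 0.7333.
2θ = 47.16° or 180° − 47.16° = 132.8°, so θ = 23.58° or 66.42°.
The smaller angle is 23.58°.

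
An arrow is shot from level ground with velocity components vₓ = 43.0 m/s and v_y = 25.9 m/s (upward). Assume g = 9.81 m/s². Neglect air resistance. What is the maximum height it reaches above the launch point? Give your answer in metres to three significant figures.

34.2 m

At the apex v_y = 0, so H = v_y0²/(2g) = 25.90²/19.62 = 34.19 m.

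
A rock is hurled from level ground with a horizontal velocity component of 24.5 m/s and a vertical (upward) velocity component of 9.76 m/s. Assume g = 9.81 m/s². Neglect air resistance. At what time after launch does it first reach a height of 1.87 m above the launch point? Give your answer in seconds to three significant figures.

0.215 s

Require v_y0 t − ½ g t² = 1.87, i.e. 4.905 t² − 9.760 t + 1.87 = 0.
t = [9.760 ± √(9.760² − 2·9.81·1.87)] / 9.81 = (9.760 ± 7.653) / 9.81, so t = 0.2148 s or t = 1.775 s.
The first (ascending) time is 0.2148 s.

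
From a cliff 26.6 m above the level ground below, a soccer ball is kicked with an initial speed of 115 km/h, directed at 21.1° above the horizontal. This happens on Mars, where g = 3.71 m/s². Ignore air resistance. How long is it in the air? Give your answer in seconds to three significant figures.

Convert: 115 km/h = 115/3.6 = 31.94 m/s.
Resolve: vₓ = 31.94 cos 21.1° = 29.80 m/s and v_y0 = 31.94 sin 21.1° = 11.50 m/s.
The projectile lands when y = 26.6 + (11.50) t − ½·3.71·t² = 0. Positive root: t = (11.50 + √(11.50² + 2·3.71·26.6)) / 3.71 = (11.50 + 18.16) / 3.71 = 7.993 s.

7.99 s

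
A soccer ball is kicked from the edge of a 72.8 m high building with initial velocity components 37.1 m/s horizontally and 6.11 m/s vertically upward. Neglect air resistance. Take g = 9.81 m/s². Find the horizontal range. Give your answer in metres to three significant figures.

The projectile lands when y = 72.8 + (6.110) t − ½·9.81·t² = 0. Positive root: t = (6.110 + √(6.110² + 2·9.81·72.8)) / 9.81 = (6.110 + 38.28) / 9.81 = 4.525 s.
Horizontal distance: R = vₓ t = 37.10 × 4.525 = 167.9 m.

168 m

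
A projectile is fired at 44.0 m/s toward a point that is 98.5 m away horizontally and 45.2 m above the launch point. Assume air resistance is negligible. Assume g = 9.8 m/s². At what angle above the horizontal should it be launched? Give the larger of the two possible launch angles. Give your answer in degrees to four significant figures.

72.08°

Trajectory: y = x tanθ − g x² (1 + tan²θ)/(2v₀²). With x = 98.5, y = 45.2, v₀ = 44.0, g = 9.80:
24.56 tan²θ − 98.5 tanθ + (69.76) = 0.
tanθ = [98.5 ± √(98.5² − 4 × 24.56 × (69.76))] / (2 × 24.56) = (98.5 ± 53.39) / 49.11, giving tanθ = 0.9185 or 3.093.
θ = 42.57° or 72.08°; the larger is 72.08°.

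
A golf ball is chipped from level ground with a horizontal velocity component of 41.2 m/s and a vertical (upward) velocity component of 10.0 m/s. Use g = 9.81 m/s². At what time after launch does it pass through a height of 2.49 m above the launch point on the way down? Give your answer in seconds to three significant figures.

Require v_y0 t − ½ g t² = 2.49, i.e. 4.905 t² − 10.00 t + 2.49 = 0.
t = [10.00 ± √(10.00² − 2·9.81·2.49)] / 9.81 = (10.00 ± 7.152) / 9.81, so t = 0.2904 s or t = 1.748 s.
The descending-branch root is 1.748 s.

1.75 s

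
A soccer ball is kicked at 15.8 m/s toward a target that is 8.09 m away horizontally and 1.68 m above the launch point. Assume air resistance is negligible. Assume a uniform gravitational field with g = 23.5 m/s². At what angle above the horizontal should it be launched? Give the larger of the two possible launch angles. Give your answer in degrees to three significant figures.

60.1°

Trajectory: y = x tanθ − g x² (1 + tan²θ)/(2v₀²). With x = 8.09, y = 1.68, v₀ = 15.8, g = 23.5:
3.080 tan²θ − 8.09 tanθ + (4.760) = 0.
tanθ = [8.09 ± √(8.09² − 4 × 3.080 × (4.760))] / (2 × 3.080) = (8.09 ± 2.606) / 6.161, giving tanθ = 0.8902 or 1.736.
θ = 41.67° or 60.06°; the larger is 60.06°.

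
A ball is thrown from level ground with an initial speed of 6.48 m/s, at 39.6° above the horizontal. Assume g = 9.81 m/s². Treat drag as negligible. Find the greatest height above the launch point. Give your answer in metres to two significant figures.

Horizontal component vₓ = 6.480 cos 39.6° = 4.993 m/s; vertical v_y0 = 6.480 sin 39.6° = 4.131 m/s.
Maximum height: H = v_y0² / (2g) = 4.131² / (2 × 9.81) = 0.8696 m.

0.87 m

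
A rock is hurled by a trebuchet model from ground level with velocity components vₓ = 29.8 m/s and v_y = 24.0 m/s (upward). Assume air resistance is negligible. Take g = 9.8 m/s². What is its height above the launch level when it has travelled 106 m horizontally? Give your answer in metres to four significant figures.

x = vₓ t ⇒ t = 106/29.80 = 3.557 s.
Height: y = v_y0 t − ½ g t² = 24.00 × 3.557 − 4.900 × 3.557² = 85.37 − 62.00 = 23.37 m.

23.37 m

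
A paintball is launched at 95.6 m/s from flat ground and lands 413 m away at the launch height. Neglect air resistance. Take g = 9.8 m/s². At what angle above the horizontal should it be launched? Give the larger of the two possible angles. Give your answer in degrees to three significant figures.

76.9°

From R = (v₀²/g) sin 2θ: sin 2θ = 9.80 × 413 / 9139.4 = 0.4429.
2θ = 26.29° or 180° − 26.29° = 153.7°, so θ = 13.14° or 76.86°.
The larger angle is 76.86°.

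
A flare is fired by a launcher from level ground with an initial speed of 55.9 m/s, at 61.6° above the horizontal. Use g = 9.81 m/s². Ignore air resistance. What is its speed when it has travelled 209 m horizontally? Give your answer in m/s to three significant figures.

38.6 m/s

Resolve: vₓ = 55.90 cos 61.6° = 26.59 m/s and v_y0 = 55.90 sin 61.6° = 49.17 m/s.
At x = 209 m, t = x/vₓ = 209/26.59 = 7.861 s.
Vertical velocity there: v_y = v_y0 − g t = 49.17 − 9.81 × 7.861 = −27.94 m/s.
Speed: √(vₓ² + v_y²) = √(26.59² + 27.94²) = 38.57 m/s.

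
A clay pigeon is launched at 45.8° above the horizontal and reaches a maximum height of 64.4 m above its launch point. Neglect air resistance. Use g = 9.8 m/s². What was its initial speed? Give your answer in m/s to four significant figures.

At the peak v_y = 0, so v_y0 = √(2gH) = √(2 × 9.80 × 64.4) = 35.53 m/s.
v_y0 = v₀ sin θ ⇒ v₀ = 35.53 / sin 45.8° = 49.56 m/s.

49.56 m/s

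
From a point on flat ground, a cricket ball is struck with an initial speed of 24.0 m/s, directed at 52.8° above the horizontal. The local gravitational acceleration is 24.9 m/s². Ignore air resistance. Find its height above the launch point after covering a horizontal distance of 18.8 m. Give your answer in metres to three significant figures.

Components: vₓ = 24.00 cos 52.8° = 14.51 m/s, v_y0 = 24.00 sin 52.8° = 19.12 m/s.
x = vₓ t ⇒ t = 18.8/14.51 = 1.296 s.
Height: y = v_y0 t − ½ g t² = 19.12 × 1.296 − 12.45 × 1.296² = 24.77 − 20.90 = 3.869 m.

3.87 m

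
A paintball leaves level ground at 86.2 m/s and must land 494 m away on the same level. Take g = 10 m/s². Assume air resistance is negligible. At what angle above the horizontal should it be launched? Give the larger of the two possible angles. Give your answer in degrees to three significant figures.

69.2°

R = v₀² sin 2θ / g gives sin 2θ = gR/v₀² = 10.0·494/86.2² = 0.6648.
2θ = 41.67° or 180° − 41.67° = 138.3°, so θ = 20.83° or 69.17°.
The larger angle is 69.17°.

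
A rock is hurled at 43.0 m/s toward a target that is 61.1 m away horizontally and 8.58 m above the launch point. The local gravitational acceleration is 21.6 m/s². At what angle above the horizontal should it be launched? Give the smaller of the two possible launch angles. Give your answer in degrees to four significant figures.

Trajectory: y = x tanθ − g x² (1 + tan²θ)/(2v₀²). With x = 61.1, y = 8.58, v₀ = 43.0, g = 21.6:
21.81 tan²θ − 61.1 tanθ + (30.39) = 0.
tanθ = [61.1 ± √(61.1² − 4 × 21.81 × (30.39))] / (2 × 21.81) = (61.1 ± 32.91) / 43.61, giving tanθ = 0.6465 or 2.156.
θ = 32.88° or 65.11°; the smaller is 32.88°.

32.88°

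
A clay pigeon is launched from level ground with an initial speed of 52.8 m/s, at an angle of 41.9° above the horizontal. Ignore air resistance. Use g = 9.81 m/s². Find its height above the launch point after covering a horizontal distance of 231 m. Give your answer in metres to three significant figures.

37.8 m

Horizontal component vₓ = 52.80 cos 41.9° = 39.30 m/s; vertical v_y0 = 52.80 sin 41.9° = 35.26 m/s.
At x = 231 m, t = x/vₓ = 231/39.30 = 5.878 s.
Height: y = v_y0 t − ½ g t² = 35.26 × 5.878 − 4.905 × 5.878² = 207.3 − 169.5 = 37.80 m.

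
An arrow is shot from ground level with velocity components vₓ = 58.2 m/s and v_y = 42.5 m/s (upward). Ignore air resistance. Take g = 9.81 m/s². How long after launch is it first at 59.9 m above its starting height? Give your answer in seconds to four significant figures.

1.772 s

Require v_y0 t − ½ g t² = 59.9, i.e. 4.905 t² − 42.50 t + 59.9 = 0.
t = [42.50 ± √(42.50² − 2·9.81·59.9)] / 9.81 = (42.50 ± 25.12) / 9.81, so t = 1.772 s or t = 6.893 s.
The first (ascending) time is 1.772 s.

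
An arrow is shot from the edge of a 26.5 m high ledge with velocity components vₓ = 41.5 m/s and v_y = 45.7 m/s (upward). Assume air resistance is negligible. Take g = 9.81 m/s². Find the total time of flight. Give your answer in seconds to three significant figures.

9.86 s

With up positive and y = 0 at the ground: y(t) = 26.5 + (45.70) t − 4.905 t². Setting y = 0 and taking the positive root: t = [45.70 + √(45.70² + 2·9.81·26.5)] / 9.81 = (45.70 + 51.07) / 9.81 = 9.865 s.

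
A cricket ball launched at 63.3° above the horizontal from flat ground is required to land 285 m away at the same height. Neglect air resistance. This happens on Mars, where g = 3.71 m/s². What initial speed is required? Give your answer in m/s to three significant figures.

On level ground R = v₀² sin 2θ / g ⇒ v₀ = √(gR / sin 2θ).
v₀ = √(3.71 × 285 / sin 126.6°) = √(1057 / 0.8028) = √1317.0 = 36.29 m/s.

36.3 m/s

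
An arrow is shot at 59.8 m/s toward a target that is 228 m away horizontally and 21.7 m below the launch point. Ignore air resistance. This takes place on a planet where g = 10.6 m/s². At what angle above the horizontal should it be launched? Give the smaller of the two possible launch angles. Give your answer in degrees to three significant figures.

Trajectory: y = x tanθ − g x² (1 + tan²θ)/(2v₀²). With x = 228, y = −21.7, v₀ = 59.8, g = 10.6:
77.04 tan²θ − 228 tanθ + (55.34) = 0.
tanθ = [228 ± √(228² − 4 × 77.04 × (55.34))] / (2 × 77.04) = (228 ± 186.9) / 154.1, giving tanθ = 0.2668 or 2.693.
θ = 14.94° or 69.63°; the smaller is 14.94°.

14.9°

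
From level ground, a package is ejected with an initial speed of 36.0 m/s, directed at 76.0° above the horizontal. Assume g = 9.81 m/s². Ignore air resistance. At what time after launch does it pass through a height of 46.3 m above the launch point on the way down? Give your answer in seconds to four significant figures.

5.361 s

Horizontal component vₓ = 36.00 cos 76.0° = 8.709 m/s; vertical v_y0 = 36.00 sin 76.0° = 34.93 m/s.
Height y(t) = 34.93 t − 4.905 t² = 46.3 gives 4.905 t² − 34.93 t + 46.3 = 0.
t = [34.93 ± √(34.93² − 2·9.81·46.3)] / 9.81 = (34.93 ± 17.66) / 9.81, so t = 1.761 s or t = 5.361 s.
The descending-branch root is 5.361 s.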